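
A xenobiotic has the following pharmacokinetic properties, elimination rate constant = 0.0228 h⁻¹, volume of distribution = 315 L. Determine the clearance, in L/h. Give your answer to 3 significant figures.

7.18 L/h

CL = k × Vd = 0.0228 × 315 = 7.182 L/h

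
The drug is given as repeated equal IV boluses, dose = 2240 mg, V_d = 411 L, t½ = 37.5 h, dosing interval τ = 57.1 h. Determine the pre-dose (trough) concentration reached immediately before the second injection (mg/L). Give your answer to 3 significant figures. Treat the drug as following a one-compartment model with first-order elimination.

C₀ per dose = Dose / Vd = 2240 / 411 = 5.450 mg/L
k = ln2 / t½ = 0.693147 / 37.5 = 0.01848 h⁻¹
Fraction remaining after one interval: r = e^(−kτ) = e^(−0.01848 × 57.1) = 0.3481
Before dose 2, 1 dose has been given (aged 1τ).
C_trough = C₀ × r = 5.450 × 0.3481 = 1.897 mg/L

1.90 mg/L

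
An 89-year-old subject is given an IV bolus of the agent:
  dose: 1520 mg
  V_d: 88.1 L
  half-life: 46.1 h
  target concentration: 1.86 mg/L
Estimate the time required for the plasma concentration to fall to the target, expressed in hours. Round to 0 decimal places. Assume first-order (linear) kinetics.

C₀ = Dose / Vd = 1520 / 88.1 = 17.25 mg/L
k = ln2 / t½ = 0.693147 / 46.1 = 0.01504 h⁻¹
t = ln(C₀ / C) / k = ln(17.25 / 1.86) / 0.01504
  = ln(9.274) / 0.01504 = 2.227 / 0.01504 = 148.1 h

148 h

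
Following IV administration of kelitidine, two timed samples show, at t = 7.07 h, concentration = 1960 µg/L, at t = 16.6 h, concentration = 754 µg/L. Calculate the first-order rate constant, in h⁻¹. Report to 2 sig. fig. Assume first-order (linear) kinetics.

0.10 h⁻¹

k = ln(C₁/C₂) / (t₂ − t₁) = ln(1960/754) / (16.6 − 7.07)
  = 0.9553 / 9.530 = 0.1002 h⁻¹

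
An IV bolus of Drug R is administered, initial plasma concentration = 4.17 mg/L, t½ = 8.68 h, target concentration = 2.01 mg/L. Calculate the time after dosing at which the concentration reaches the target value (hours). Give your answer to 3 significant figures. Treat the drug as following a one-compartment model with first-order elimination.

k = ln2 / t½ = 0.693147 / 8.68 = 0.07986 h⁻¹
t = ln(C₀ / C) / k = ln(4.170 / 2.01) / 0.07986
  = ln(2.075) / 0.07986 = 0.7300 / 0.07986 = 9.141 h

9.14 h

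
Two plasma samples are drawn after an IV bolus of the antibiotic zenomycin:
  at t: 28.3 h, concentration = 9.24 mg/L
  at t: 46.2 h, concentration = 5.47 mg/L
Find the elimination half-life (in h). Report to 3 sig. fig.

23.7 h

k = ln(C₁/C₂) / (t₂ − t₁) = ln(9.24/5.47) / (46.2 − 28.3)
  = 0.5243 / 17.90 = 0.02929 h⁻¹
t½ = ln2 / k = 0.693147 / 0.02929 = 23.66 h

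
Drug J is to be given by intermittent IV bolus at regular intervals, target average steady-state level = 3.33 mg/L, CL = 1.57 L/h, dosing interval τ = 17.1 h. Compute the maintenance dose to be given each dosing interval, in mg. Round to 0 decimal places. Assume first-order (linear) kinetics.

89 mg

At steady state, Dose/τ = Css × CL.
Dose = Css × CL × τ = 3.33 × 1.570 × 17.1 = 89.40 mg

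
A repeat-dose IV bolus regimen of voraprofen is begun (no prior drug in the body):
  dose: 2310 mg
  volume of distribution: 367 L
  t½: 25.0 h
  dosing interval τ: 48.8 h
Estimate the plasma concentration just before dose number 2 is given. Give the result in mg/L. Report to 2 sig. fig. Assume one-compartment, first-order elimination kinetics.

C₀ per dose = Dose / Vd = 2310 / 367 = 6.294 mg/L
k = ln2 / t½ = 0.693147 / 25.0 = 0.02773 h⁻¹
Fraction remaining after one interval: r = e^(−kτ) = e^(−0.02773 × 48.8) = 0.2584
Before dose 2, 1 dose has been given (aged 1τ).
C_trough = C₀ × r = 6.294 × 0.2584 = 1.626 mg/L

1.6 mg/L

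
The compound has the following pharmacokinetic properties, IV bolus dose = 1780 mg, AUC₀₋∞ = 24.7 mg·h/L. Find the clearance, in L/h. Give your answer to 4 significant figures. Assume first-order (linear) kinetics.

72.06 L/h

CL = Dose / AUC = 1780 / 24.7 = 72.06 L/h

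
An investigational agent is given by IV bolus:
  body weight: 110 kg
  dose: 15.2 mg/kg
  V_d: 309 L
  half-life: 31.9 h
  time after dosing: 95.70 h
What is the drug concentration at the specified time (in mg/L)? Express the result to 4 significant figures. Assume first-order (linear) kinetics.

Total dose = 15.2 × 110 = 1672 mg
C₀ = Dose / Vd = 1672 / 309 = 5.411 mg/L
k = ln2 / t½ = 0.693147 / 31.9 = 0.02173 h⁻¹
t / t½ = 95.70 / 31.9 = 3 half-lives
C = C₀ × (1/2)^3 = 5.411 × 0.1250 = 0.6764 mg/L

0.6764 mg/L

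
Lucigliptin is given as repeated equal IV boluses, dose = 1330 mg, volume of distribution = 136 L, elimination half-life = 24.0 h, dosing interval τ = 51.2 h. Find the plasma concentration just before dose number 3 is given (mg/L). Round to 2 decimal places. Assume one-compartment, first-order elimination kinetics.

C₀ per dose = Dose / Vd = 1330 / 136 = 9.779 mg/L
k = ln2 / t½ = 0.693147 / 24.0 = 0.02888 h⁻¹
Fraction remaining after one interval: r = e^(−kτ) = e^(−0.02888 × 51.2) = 0.2279
Before dose 3, 2 doses have been given (aged 1τ, 2τ).
C_trough = C₀ × (r + r²) = 9.779 × (0.2279 + 0.05194) = 2.737 mg/L

2.74 mg/L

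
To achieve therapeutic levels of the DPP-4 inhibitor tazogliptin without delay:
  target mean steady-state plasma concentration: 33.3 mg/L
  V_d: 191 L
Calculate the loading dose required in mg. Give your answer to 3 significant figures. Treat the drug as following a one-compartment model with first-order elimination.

LD = Css × Vd = 33.3 × 191 = 6360 mg

6360 mg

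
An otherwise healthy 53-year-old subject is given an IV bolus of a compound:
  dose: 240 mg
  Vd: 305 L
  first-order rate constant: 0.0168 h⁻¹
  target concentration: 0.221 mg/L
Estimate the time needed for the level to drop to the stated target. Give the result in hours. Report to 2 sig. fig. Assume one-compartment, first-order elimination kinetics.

76 h

C₀ = Dose / Vd = 240.0 / 305 = 0.7869 mg/L
t = ln(C₀ / C) / k = ln(0.7869 / 0.221) / 0.01680
  = ln(3.561) / 0.01680 = 1.270 / 0.01680 = 75.60 h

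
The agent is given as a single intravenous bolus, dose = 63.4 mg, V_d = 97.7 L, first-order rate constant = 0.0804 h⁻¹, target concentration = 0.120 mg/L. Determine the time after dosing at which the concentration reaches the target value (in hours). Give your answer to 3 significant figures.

21.0 h

C₀ = Dose / Vd = 63.40 / 97.7 = 0.6489 mg/L
t = ln(C₀ / C) / k = ln(0.6489 / 0.120) / 0.08040
  = ln(5.408) / 0.08040 = 1.688 / 0.08040 = 21.00 h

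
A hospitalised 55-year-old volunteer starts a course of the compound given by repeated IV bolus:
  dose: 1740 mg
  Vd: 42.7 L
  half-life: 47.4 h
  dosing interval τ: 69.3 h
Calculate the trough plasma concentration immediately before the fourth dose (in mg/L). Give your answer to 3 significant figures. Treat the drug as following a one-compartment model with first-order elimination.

C₀ per dose = Dose / Vd = 1740 / 42.7 = 40.75 mg/L
k = ln2 / t½ = 0.693147 / 47.4 = 0.01462 h⁻¹
Fraction remaining after one interval: r = e^(−kτ) = e^(−0.01462 × 69.3) = 0.3631
Before dose 4, 3 doses have been given (aged 1τ, 2τ, 3τ).
C_trough = C₀ × (r + r² + … + r^3) = C₀ × r(1−r^3)/(1−r)
        = 40.75 × 0.3631 × (1 − 0.04787) / (1 − 0.3631) = 22.12 mg/L

22.1 mg/L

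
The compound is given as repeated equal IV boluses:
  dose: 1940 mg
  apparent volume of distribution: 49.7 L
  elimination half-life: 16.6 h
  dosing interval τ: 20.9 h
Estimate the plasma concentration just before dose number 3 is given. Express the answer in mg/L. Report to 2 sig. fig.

23 mg/L

C₀ per dose = Dose / Vd = 1940 / 49.7 = 39.03 mg/L
k = ln2 / t½ = 0.693147 / 16.6 = 0.04176 h⁻¹
Fraction remaining after one interval: r = e^(−kτ) = e^(−0.04176 × 20.9) = 0.4178
Before dose 3, 2 doses have been given (aged 1τ, 2τ).
C_trough = C₀ × (r + r²) = 39.03 × (0.4178 + 0.1746) = 23.12 mg/L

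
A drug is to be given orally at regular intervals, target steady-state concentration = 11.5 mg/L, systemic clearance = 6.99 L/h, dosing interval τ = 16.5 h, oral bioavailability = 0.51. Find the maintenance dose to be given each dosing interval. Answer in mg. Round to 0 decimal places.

At steady state, F × (Dose/τ) = Css × CL.
Dose = Css × CL × τ / F = 11.5 × 6.990 × 16.5 / 0.51 = 2601 mg

2601 mg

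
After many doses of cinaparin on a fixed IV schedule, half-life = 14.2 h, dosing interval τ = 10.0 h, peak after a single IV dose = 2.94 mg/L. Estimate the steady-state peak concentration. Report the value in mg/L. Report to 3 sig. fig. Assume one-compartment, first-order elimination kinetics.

7.61 mg/L

k = ln2 / t½ = 0.693147 / 14.2 = 0.04881 h⁻¹
e^(−kτ) = e^(−0.04881 × 10.0) = 0.6138
Accumulation ratio R = 1 / (1 − e^(−kτ)) = 1 / (1 − 0.6138) = 2.589
Steady-state peak = C₀ × R = 2.94 × 2.589 = 7.612 mg/L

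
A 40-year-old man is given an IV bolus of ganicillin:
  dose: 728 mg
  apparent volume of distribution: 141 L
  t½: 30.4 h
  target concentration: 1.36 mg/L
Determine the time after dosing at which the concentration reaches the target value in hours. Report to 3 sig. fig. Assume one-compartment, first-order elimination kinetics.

C₀ = Dose / Vd = 728.0 / 141 = 5.163 mg/L
k = ln2 / t½ = 0.693147 / 30.4 = 0.02280 h⁻¹
t = ln(C₀ / C) / k = ln(5.163 / 1.36) / 0.02280
  = ln(3.796) / 0.02280 = 1.334 / 0.02280 = 58.51 h

58.5 h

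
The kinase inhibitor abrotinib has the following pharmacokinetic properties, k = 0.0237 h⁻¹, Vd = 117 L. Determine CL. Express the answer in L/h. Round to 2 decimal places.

CL = k × Vd = 0.0237 × 117 = 2.773 L/h

2.77 L/h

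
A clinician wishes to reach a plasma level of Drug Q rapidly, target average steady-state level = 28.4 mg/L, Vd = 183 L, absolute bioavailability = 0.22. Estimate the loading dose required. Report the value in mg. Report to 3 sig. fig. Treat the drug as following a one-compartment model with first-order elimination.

LD = Css × Vd / F = 28.4 × 183 / 0.22 = 23620 mg

23600 mg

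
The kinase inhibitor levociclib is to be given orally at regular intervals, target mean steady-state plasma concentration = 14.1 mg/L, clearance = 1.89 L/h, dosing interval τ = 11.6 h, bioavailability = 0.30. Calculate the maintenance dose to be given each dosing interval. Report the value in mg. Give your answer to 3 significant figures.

At steady state, F × (Dose/τ) = Css × CL.
Dose = Css × CL × τ / F = 14.1 × 1.890 × 11.6 / 0.30 = 1030 mg

1030 mg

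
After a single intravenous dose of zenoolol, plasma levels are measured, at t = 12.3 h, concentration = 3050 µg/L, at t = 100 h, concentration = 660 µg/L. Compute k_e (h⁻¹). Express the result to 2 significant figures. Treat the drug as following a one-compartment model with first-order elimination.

0.017 h⁻¹

k = ln(C₁/C₂) / (t₂ − t₁) = ln(3050/660) / (100 − 12.3)
  = 1.531 / 87.70 = 0.01746 h⁻¹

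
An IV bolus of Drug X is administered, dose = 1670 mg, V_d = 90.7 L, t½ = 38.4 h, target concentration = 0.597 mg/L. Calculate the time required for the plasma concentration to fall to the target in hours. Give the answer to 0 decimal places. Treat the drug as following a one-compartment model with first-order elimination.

190 h

C₀ = Dose / Vd = 1670 / 90.7 = 18.41 mg/L
k = ln2 / t½ = 0.693147 / 38.4 = 0.01805 h⁻¹
t = ln(C₀ / C) / k = ln(18.41 / 0.597) / 0.01805
  = ln(30.84) / 0.01805 = 3.429 / 0.01805 = 190.0 h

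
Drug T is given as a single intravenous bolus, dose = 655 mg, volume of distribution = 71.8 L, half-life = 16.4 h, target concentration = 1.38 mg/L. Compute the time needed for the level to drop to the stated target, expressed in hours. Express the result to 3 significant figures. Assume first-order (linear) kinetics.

C₀ = Dose / Vd = 655.0 / 71.8 = 9.123 mg/L
k = ln2 / t½ = 0.693147 / 16.4 = 0.04227 h⁻¹
t = ln(C₀ / C) / k = ln(9.123 / 1.38) / 0.04227
  = ln(6.611) / 0.04227 = 1.889 / 0.04227 = 44.69 h

44.7 h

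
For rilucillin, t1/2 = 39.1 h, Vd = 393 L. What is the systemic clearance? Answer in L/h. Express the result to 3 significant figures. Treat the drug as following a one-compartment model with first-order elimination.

6.97 L/h

k = ln2 / t½ = 0.693147 / 39.1 = 0.01773 h⁻¹
CL = k × Vd = 0.01773 × 393 = 6.968 L/h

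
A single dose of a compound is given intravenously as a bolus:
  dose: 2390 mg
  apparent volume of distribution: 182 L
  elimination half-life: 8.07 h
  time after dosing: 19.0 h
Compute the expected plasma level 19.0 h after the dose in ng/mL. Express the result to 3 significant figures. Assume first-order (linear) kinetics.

C₀ = Dose / Vd = 2390 / 182 = 13.13 mg/L
k = ln2 / t½ = 0.693147 / 8.07 = 0.08589 h⁻¹
C = C₀ · e^(−k·t) = 13.13 × e^(−0.08589 × 19.0)
  = 13.13 × 0.1956 = 2.568 mg/L
Convert: 2.568 mg/L × 1000 = 2568 ng/mL

2570 ng/mL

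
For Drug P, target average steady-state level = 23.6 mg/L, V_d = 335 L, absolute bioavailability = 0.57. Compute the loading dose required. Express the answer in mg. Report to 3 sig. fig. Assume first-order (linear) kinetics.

LD = Css × Vd / F = 23.6 × 335 / 0.57 = 13870 mg

13900 mg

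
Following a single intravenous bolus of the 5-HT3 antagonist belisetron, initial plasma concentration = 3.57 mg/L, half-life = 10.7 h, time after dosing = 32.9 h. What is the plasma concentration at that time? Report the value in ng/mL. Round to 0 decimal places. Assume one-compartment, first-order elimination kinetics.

k = ln2 / t½ = 0.693147 / 10.7 = 0.06478 h⁻¹
C = C₀ · e^(−k·t) = 3.570 × e^(−0.06478 × 32.9)
  = 3.570 × 0.1187 = 0.4238 mg/L
Convert: 0.4238 mg/L × 1000 = 423.8 ng/mL

424 ng/mL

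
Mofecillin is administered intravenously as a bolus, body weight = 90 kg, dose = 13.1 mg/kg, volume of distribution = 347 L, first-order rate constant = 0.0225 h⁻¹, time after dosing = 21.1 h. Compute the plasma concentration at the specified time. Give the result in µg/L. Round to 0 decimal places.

2114 µg/L

Total dose = 13.1 × 90 = 1179 mg
C₀ = Dose / Vd = 1179 / 347 = 3.398 mg/L
C = C₀ · e^(−k·t) = 3.398 × e^(−0.02250 × 21.1)
  = 3.398 × 0.6220 = 2.114 mg/L
Convert: 2.114 mg/L × 1000 = 2114 µg/L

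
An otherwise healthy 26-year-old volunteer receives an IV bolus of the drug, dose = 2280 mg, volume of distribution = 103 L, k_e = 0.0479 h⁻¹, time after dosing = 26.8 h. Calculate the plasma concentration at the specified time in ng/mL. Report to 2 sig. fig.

C₀ = Dose / Vd = 2280 / 103 = 22.14 mg/L
C = C₀ · e^(−k·t) = 22.14 × e^(−0.04790 × 26.8)
  = 22.14 × 0.2770 = 6.133 mg/L
Convert: 6.133 mg/L × 1000 = 6133 ng/mL

6100 ng/mL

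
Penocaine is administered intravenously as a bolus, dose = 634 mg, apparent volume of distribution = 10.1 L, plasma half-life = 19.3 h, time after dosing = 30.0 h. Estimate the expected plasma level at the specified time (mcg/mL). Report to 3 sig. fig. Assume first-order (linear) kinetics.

21.4 mcg/mL

C₀ = Dose / Vd = 634.0 / 10.1 = 62.77 mg/L
k = ln2 / t½ = 0.693147 / 19.3 = 0.03591 h⁻¹
C = C₀ · e^(−k·t) = 62.77 × e^(−0.03591 × 30.0)
  = 62.77 × 0.3405 = 21.37 mg/L
(21.37 mg/L = 21.37 mcg/mL)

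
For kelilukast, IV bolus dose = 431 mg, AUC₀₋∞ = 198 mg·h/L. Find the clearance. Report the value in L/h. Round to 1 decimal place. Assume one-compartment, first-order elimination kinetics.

CL = Dose / AUC = 431 / 198 = 2.177 L/h

2.2 L/h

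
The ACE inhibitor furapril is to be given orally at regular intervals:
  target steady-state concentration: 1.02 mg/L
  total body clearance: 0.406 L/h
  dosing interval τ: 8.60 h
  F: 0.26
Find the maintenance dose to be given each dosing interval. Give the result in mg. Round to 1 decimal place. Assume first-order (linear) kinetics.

At steady state, F × (Dose/τ) = Css × CL.
Dose = Css × CL × τ / F = 1.02 × 0.4060 × 8.60 / 0.26 = 13.70 mg

13.7 mg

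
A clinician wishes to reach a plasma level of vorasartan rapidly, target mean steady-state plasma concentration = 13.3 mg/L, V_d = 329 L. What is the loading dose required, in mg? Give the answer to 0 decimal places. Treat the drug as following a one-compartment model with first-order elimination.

4376 mg

LD = Css × Vd = 13.3 × 329 = 4376 mg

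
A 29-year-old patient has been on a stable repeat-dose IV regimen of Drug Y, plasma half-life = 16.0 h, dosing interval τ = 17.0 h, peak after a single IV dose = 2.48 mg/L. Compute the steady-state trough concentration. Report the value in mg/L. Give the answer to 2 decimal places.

k = ln2 / t½ = 0.693147 / 16.0 = 0.04332 h⁻¹
e^(−kτ) = e^(−0.04332 × 17.0) = 0.4788
Accumulation ratio R = 1 / (1 − e^(−kτ)) = 1 / (1 − 0.4788) = 1.919
Steady-state trough = C₀ × R × e^(−kτ) = 2.48 × 1.919 × 0.4788 = 2.279 mg/L

2.28 mg/L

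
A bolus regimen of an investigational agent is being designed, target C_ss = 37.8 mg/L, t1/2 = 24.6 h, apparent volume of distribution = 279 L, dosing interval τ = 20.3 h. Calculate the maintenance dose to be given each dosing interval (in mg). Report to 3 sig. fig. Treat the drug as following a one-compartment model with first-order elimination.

6030 mg

k = ln2 / t½ = 0.693147 / 24.6 = 0.02818 h⁻¹
CL = k × Vd = 0.02818 × 279 = 7.862 L/h
At steady state, Dose/τ = Css × CL.
Dose = Css × CL × τ = 37.8 × 7.862 × 20.3 = 6033 mg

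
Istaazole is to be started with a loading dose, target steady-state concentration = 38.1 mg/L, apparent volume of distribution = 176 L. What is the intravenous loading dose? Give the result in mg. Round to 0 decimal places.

6706 mg

LD = Css × Vd = 38.1 × 176 = 6706 mg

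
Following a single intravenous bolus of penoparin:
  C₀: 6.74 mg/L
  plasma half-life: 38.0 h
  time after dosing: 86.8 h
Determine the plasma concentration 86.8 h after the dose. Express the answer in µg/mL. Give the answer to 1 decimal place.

1.4 µg/mL

k = ln2 / t½ = 0.693147 / 38.0 = 0.01824 h⁻¹
C = C₀ · e^(−k·t) = 6.740 × e^(−0.01824 × 86.8)
  = 6.740 × 0.2053 = 1.384 mg/L
(1.384 mg/L = 1.384 µg/mL)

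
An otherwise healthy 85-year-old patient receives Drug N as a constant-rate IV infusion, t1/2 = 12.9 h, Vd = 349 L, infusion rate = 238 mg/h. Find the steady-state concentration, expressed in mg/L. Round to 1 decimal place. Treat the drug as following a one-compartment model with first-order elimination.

12.7 mg/L

k = ln2 / t½ = 0.693147 / 12.9 = 0.05373 h⁻¹
CL = k × Vd = 0.05373 × 349 = 18.75 L/h
At steady state Css = R₀ / CL = 238 / 18.75 = 12.69 mg/L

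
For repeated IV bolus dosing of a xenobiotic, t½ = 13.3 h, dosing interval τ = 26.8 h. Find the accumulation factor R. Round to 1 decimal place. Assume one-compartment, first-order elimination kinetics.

1.3

k = ln2 / t½ = 0.693147 / 13.3 = 0.05212 h⁻¹
e^(−kτ) = e^(−0.05212 × 26.8) = 0.2474
Accumulation ratio R = 1 / (1 − e^(−kτ)) = 1 / (1 − 0.2474) = 1.329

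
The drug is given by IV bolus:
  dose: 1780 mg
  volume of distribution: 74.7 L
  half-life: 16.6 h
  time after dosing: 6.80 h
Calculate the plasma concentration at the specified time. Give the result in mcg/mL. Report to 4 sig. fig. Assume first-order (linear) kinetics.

17.94 mcg/mL

C₀ = Dose / Vd = 1780 / 74.7 = 23.83 mg/L
k = ln2 / t½ = 0.693147 / 16.6 = 0.04176 h⁻¹
C = C₀ · e^(−k·t) = 23.83 × e^(−0.04176 × 6.80)
  = 23.83 × 0.7528 = 17.94 mg/L
(17.94 mg/L = 17.94 mcg/mL)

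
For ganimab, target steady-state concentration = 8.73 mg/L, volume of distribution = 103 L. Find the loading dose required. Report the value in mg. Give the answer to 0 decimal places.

899 mg

LD = Css × Vd = 8.73 × 103 = 899.2 mg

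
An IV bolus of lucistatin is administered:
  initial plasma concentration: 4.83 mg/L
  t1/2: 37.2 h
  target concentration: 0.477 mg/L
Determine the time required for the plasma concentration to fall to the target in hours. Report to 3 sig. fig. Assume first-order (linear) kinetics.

k = ln2 / t½ = 0.693147 / 37.2 = 0.01863 h⁻¹
t = ln(C₀ / C) / k = ln(4.830 / 0.477) / 0.01863
  = ln(10.13) / 0.01863 = 2.316 / 0.01863 = 124.3 h

124 h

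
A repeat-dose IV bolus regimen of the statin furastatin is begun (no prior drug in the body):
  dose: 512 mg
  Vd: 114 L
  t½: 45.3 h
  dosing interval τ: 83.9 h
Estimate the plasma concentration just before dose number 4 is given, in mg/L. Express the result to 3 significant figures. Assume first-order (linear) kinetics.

1.68 mg/L

C₀ per dose = Dose / Vd = 512 / 114 = 4.491 mg/L
k = ln2 / t½ = 0.693147 / 45.3 = 0.01530 h⁻¹
Fraction remaining after one interval: r = e^(−kτ) = e^(−0.01530 × 83.9) = 0.2770
Before dose 4, 3 doses have been given (aged 1τ, 2τ, 3τ).
C_trough = C₀ × (r + r² + … + r^3) = C₀ × r(1−r^3)/(1−r)
        = 4.491 × 0.2770 × (1 − 0.02125) / (1 − 0.2770) = 1.684 mg/L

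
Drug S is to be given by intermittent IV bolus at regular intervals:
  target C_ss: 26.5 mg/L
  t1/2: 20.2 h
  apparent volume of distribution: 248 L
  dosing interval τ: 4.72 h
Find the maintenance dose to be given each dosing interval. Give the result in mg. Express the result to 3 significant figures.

1060 mg

k = ln2 / t½ = 0.693147 / 20.2 = 0.03431 h⁻¹
CL = k × Vd = 0.03431 × 248 = 8.509 L/h
At steady state, Dose/τ = Css × CL.
Dose = Css × CL × τ = 26.5 × 8.509 × 4.72 = 1064 mg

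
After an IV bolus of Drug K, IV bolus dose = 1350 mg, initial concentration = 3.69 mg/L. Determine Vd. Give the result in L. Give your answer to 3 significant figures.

Vd = Dose / C₀ = 1350 / 3.69 = 365.9 L

366 L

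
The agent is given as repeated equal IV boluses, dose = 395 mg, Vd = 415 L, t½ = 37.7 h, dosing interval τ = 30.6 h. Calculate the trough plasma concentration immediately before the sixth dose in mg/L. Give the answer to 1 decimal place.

1.2 mg/L

C₀ per dose = Dose / Vd = 395 / 415 = 0.9518 mg/L
k = ln2 / t½ = 0.693147 / 37.7 = 0.01839 h⁻¹
Fraction remaining after one interval: r = e^(−kτ) = e^(−0.01839 × 30.6) = 0.5696
Before dose 6, 5 doses have been given (aged 1τ, 2τ, 3τ, 4τ, 5τ).
C_trough = C₀ × (r + r² + … + r^5) = C₀ × r(1−r^5)/(1−r)
        = 0.9518 × 0.5696 × (1 − 0.05996) / (1 − 0.5696) = 1.184 mg/L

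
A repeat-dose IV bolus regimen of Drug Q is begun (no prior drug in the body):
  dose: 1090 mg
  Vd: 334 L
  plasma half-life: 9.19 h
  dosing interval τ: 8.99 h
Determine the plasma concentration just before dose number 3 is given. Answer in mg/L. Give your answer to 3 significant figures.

2.50 mg/L

C₀ per dose = Dose / Vd = 1090 / 334 = 3.263 mg/L
k = ln2 / t½ = 0.693147 / 9.19 = 0.07542 h⁻¹
Fraction remaining after one interval: r = e^(−kτ) = e^(−0.07542 × 8.99) = 0.5076
Before dose 3, 2 doses have been given (aged 1τ, 2τ).
C_trough = C₀ × (r + r²) = 3.263 × (0.5076 + 0.2577) = 2.497 mg/L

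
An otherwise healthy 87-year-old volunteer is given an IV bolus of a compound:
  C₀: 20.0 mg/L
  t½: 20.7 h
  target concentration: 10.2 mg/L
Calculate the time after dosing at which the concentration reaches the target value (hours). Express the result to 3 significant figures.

k = ln2 / t½ = 0.693147 / 20.7 = 0.03349 h⁻¹
t = ln(C₀ / C) / k = ln(20.00 / 10.2) / 0.03349
  = ln(1.961) / 0.03349 = 0.6735 / 0.03349 = 20.11 h

20.1 h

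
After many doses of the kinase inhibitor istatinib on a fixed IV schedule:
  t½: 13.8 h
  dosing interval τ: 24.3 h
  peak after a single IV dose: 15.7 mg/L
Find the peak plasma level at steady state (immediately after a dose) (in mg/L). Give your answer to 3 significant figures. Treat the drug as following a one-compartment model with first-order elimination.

22.3 mg/L

k = ln2 / t½ = 0.693147 / 13.8 = 0.05023 h⁻¹
e^(−kτ) = e^(−0.05023 × 24.3) = 0.2951
Accumulation ratio R = 1 / (1 − e^(−kτ)) = 1 / (1 − 0.2951) = 1.419
Steady-state peak = C₀ × R = 15.7 × 1.419 = 22.28 mg/L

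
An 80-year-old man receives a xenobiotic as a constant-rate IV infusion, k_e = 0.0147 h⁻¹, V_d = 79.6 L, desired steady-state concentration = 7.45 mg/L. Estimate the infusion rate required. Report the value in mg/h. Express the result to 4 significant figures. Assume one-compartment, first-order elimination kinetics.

8.717 mg/h

CL = k × Vd = 0.01470 × 79.6 = 1.170 L/h
At steady state, infusion rate R₀ = Css × CL = 7.45 × 1.170 = 8.717 mg/h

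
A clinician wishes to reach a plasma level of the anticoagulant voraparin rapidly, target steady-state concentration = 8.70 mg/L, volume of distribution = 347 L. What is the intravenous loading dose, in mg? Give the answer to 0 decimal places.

LD = Css × Vd = 8.70 × 347 = 3019 mg

3019 mg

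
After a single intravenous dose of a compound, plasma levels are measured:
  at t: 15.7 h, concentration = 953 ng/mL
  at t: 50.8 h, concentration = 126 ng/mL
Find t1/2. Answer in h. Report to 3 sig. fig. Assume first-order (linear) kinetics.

12.0 h

k = ln(C₁/C₂) / (t₂ − t₁) = ln(953/126) / (50.8 − 15.7)
  = 2.023 / 35.10 = 0.05764 h⁻¹
t½ = ln2 / k = 0.693147 / 0.05764 = 12.03 h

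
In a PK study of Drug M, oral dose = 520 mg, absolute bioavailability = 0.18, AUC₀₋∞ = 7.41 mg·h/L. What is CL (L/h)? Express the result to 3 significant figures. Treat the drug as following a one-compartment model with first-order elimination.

12.6 L/h

CL = F·Dose / AUC = 0.18 × 520 / 7.41 = 12.63 L/h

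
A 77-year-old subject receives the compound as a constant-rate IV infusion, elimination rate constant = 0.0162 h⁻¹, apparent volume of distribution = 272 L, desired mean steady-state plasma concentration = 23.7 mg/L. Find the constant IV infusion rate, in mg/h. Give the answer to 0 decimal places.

CL = k × Vd = 0.01620 × 272 = 4.406 L/h
At steady state, infusion rate R₀ = Css × CL = 23.7 × 4.406 = 104.4 mg/h

104 mg/h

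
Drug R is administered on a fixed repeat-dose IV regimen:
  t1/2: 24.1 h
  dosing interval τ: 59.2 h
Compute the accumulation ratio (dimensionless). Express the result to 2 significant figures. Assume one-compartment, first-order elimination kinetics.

k = ln2 / t½ = 0.693147 / 24.1 = 0.02876 h⁻¹
e^(−kτ) = e^(−0.02876 × 59.2) = 0.1822
Accumulation ratio R = 1 / (1 − e^(−kτ)) = 1 / (1 − 0.1822) = 1.223

1.2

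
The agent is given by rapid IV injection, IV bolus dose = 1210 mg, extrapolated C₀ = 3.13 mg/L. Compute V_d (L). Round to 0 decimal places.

Vd = Dose / C₀ = 1210 / 3.13 = 386.6 L

387 L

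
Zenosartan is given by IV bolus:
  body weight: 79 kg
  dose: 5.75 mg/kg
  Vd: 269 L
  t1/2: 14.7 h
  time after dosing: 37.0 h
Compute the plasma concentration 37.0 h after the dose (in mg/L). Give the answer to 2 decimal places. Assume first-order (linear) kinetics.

Total dose = 5.75 × 79 = 454.3 mg
C₀ = Dose / Vd = 454.3 / 269 = 1.689 mg/L
k = ln2 / t½ = 0.693147 / 14.7 = 0.04715 h⁻¹
C = C₀ · e^(−k·t) = 1.689 × e^(−0.04715 × 37.0)
  = 1.689 × 0.1747 = 0.2951 mg/L

0.30 mg/L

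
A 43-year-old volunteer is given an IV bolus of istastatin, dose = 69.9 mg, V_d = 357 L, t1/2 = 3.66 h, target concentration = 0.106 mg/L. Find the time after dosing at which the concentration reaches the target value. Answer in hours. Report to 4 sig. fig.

C₀ = Dose / Vd = 69.90 / 357 = 0.1958 mg/L
k = ln2 / t½ = 0.693147 / 3.66 = 0.1894 h⁻¹
t = ln(C₀ / C) / k = ln(0.1958 / 0.106) / 0.1894
  = ln(1.847) / 0.1894 = 0.6136 / 0.1894 = 3.240 h

3.240 h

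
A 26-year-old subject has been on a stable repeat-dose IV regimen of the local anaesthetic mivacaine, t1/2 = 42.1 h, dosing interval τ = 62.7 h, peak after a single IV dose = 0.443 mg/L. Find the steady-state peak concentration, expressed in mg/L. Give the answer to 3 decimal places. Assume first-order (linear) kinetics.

k = ln2 / t½ = 0.693147 / 42.1 = 0.01646 h⁻¹
e^(−kτ) = e^(−0.01646 × 62.7) = 0.3563
Accumulation ratio R = 1 / (1 − e^(−kτ)) = 1 / (1 − 0.3563) = 1.554
Steady-state peak = C₀ × R = 0.443 × 1.554 = 0.6884 mg/L

0.688 mg/L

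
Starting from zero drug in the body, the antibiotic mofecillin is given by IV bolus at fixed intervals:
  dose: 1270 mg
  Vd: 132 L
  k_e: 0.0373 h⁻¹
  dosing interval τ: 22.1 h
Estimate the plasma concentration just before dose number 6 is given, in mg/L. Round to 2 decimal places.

7.39 mg/L

C₀ per dose = Dose / Vd = 1270 / 132 = 9.621 mg/L
Fraction remaining after one interval: r = e^(−kτ) = e^(−0.03730 × 22.1) = 0.4385
Before dose 6, 5 doses have been given (aged 1τ, 2τ, 3τ, 4τ, 5τ).
C_trough = C₀ × (r + r² + … + r^5) = C₀ × r(1−r^5)/(1−r)
        = 9.621 × 0.4385 × (1 − 0.01621) / (1 − 0.4385) = 7.392 mg/L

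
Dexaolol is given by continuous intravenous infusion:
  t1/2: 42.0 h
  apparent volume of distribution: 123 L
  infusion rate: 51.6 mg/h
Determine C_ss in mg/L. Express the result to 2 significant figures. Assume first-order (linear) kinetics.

k = ln2 / t½ = 0.693147 / 42.0 = 0.01650 h⁻¹
CL = k × Vd = 0.01650 × 123 = 2.030 L/h
At steady state Css = R₀ / CL = 51.6 / 2.030 = 25.42 mg/L

25 mg/L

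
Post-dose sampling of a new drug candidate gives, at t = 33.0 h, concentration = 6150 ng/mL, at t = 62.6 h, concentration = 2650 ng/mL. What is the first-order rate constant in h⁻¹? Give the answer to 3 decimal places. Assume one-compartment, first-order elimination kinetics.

0.028 h⁻¹

k = ln(C₁/C₂) / (t₂ − t₁) = ln(6150/2650) / (62.6 − 33.0)
  = 0.8419 / 29.60 = 0.02844 h⁻¹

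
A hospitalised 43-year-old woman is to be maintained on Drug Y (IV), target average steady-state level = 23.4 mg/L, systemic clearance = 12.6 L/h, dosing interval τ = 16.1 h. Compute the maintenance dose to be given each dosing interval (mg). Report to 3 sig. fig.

4750 mg

At steady state, Dose/τ = Css × CL.
Dose = Css × CL × τ = 23.4 × 12.60 × 16.1 = 4747 mg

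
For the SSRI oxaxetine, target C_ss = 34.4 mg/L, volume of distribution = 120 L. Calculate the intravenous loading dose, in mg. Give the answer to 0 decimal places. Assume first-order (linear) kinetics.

4128 mg

LD = Css × Vd = 34.4 × 120 = 4128 mg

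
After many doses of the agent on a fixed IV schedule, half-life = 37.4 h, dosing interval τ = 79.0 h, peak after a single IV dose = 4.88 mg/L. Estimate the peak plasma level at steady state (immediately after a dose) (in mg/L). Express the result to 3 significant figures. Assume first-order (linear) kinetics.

6.35 mg/L

k = ln2 / t½ = 0.693147 / 37.4 = 0.01853 h⁻¹
e^(−kτ) = e^(−0.01853 × 79.0) = 0.2313
Accumulation ratio R = 1 / (1 − e^(−kτ)) = 1 / (1 − 0.2313) = 1.301
Steady-state peak = C₀ × R = 4.88 × 1.301 = 6.349 mg/L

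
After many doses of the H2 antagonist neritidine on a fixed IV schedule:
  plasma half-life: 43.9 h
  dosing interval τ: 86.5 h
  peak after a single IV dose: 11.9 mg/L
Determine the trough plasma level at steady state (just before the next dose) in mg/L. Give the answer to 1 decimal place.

4.1 mg/L

k = ln2 / t½ = 0.693147 / 43.9 = 0.01579 h⁻¹
e^(−kτ) = e^(−0.01579 × 86.5) = 0.2552
Accumulation ratio R = 1 / (1 − e^(−kτ)) = 1 / (1 − 0.2552) = 1.343
Steady-state trough = C₀ × R × e^(−kτ) = 11.9 × 1.343 × 0.2552 = 4.079 mg/L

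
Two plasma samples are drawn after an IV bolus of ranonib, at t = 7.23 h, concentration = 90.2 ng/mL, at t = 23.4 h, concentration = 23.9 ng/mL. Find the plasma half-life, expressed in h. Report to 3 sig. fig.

k = ln(C₁/C₂) / (t₂ − t₁) = ln(90.2/23.9) / (23.4 − 7.23)
  = 1.328 / 16.17 = 0.08213 h⁻¹
t½ = ln2 / k = 0.693147 / 0.08213 = 8.440 h

8.44 h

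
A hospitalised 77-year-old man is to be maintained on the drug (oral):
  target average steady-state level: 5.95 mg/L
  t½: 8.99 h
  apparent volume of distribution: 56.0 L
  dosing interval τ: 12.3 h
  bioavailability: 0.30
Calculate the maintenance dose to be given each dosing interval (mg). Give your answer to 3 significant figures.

k = ln2 / t½ = 0.693147 / 8.99 = 0.07710 h⁻¹
CL = k × Vd = 0.07710 × 56.0 = 4.318 L/h
At steady state, F × (Dose/τ) = Css × CL.
Dose = Css × CL × τ / F = 5.95 × 4.318 × 12.3 / 0.30 = 1053 mg

1050 mg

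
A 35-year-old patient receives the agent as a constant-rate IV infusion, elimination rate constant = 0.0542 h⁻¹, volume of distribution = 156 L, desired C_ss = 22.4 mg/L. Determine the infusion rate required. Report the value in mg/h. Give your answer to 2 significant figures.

190 mg/h

CL = k × Vd = 0.05420 × 156 = 8.455 L/h
At steady state, infusion rate R₀ = Css × CL = 22.4 × 8.455 = 189.4 mg/h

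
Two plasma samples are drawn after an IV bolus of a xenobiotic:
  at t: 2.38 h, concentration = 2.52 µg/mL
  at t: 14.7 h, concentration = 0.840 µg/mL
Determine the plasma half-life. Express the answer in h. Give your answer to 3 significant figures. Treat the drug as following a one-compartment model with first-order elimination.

k = ln(C₁/C₂) / (t₂ − t₁) = ln(2.52/0.840) / (14.7 − 2.38)
  = 1.099 / 12.32 = 0.08920 h⁻¹
t½ = ln2 / k = 0.693147 / 0.08920 = 7.771 h

7.77 h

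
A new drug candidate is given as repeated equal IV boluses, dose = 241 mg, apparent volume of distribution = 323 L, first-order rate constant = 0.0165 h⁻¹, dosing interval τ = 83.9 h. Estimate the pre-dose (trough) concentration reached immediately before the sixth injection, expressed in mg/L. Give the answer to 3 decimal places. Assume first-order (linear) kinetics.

0.249 mg/L

C₀ per dose = Dose / Vd = 241 / 323 = 0.7461 mg/L
Fraction remaining after one interval: r = e^(−kτ) = e^(−0.01650 × 83.9) = 0.2505
Before dose 6, 5 doses have been given (aged 1τ, 2τ, 3τ, 4τ, 5τ).
C_trough = C₀ × (r + r² + … + r^5) = C₀ × r(1−r^5)/(1−r)
        = 0.7461 × 0.2505 × (1 − 0.0009864) / (1 − 0.2505) = 0.2491 mg/L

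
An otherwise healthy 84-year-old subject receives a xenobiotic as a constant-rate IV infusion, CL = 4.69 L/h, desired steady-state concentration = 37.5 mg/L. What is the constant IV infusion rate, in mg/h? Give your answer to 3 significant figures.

At steady state, infusion rate R₀ = Css × CL = 37.5 × 4.690 = 175.9 mg/h

176 mg/h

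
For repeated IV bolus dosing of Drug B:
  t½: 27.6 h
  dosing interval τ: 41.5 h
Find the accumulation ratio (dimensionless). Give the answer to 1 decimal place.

k = ln2 / t½ = 0.693147 / 27.6 = 0.02511 h⁻¹
e^(−kτ) = e^(−0.02511 × 41.5) = 0.3527
Accumulation ratio R = 1 / (1 − e^(−kτ)) = 1 / (1 − 0.3527) = 1.545

1.5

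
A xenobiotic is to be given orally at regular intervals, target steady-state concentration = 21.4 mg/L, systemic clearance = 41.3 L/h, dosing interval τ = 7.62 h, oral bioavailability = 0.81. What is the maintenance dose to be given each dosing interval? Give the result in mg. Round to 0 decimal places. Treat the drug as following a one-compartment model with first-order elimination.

At steady state, F × (Dose/τ) = Css × CL.
Dose = Css × CL × τ / F = 21.4 × 41.30 × 7.62 / 0.81 = 8314 mg

8314 mg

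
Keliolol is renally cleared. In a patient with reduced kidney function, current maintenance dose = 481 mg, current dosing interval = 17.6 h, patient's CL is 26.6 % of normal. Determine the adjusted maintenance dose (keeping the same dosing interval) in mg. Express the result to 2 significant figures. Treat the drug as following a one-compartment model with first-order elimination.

130 mg

To keep the same average steady-state level, dosing rate must scale with clearance.
CL ratio = 26.6 / 100 = 0.2660
New dose (same interval) = 481 × 0.2660 = 127.9 mg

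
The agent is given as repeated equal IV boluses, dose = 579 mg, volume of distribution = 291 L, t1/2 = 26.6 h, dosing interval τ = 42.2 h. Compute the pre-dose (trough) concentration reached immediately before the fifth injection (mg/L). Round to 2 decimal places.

0.98 mg/L

C₀ per dose = Dose / Vd = 579 / 291 = 1.990 mg/L
k = ln2 / t½ = 0.693147 / 26.6 = 0.02606 h⁻¹
Fraction remaining after one interval: r = e^(−kτ) = e^(−0.02606 × 42.2) = 0.3330
Before dose 5, 4 doses have been given (aged 1τ, 2τ, 3τ, 4τ).
C_trough = C₀ × (r + r² + … + r^4) = C₀ × r(1−r^4)/(1−r)
        = 1.990 × 0.3330 × (1 − 0.01230) / (1 − 0.3330) = 0.9813 mg/L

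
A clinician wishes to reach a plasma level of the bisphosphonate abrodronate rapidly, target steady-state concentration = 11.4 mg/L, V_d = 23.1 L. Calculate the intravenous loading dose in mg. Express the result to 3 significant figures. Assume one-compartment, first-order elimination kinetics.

263 mg

LD = Css × Vd = 11.4 × 23.1 = 263.3 mg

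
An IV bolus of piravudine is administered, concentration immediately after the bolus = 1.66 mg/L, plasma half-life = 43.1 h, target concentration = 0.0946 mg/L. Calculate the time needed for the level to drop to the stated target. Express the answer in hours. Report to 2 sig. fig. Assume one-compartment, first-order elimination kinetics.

180 h

k = ln2 / t½ = 0.693147 / 43.1 = 0.01608 h⁻¹
t = ln(C₀ / C) / k = ln(1.660 / 0.0946) / 0.01608
  = ln(17.55) / 0.01608 = 2.865 / 0.01608 = 178.2 h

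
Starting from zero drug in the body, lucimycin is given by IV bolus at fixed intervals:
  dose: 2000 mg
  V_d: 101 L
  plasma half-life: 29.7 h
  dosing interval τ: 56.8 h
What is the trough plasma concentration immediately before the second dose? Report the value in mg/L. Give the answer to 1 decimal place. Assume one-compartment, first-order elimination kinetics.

C₀ per dose = Dose / Vd = 2000 / 101 = 19.80 mg/L
k = ln2 / t½ = 0.693147 / 29.7 = 0.02334 h⁻¹
Fraction remaining after one interval: r = e^(−kτ) = e^(−0.02334 × 56.8) = 0.2656
Before dose 2, 1 dose has been given (aged 1τ).
C_trough = C₀ × r = 19.80 × 0.2656 = 5.259 mg/L

5.3 mg/L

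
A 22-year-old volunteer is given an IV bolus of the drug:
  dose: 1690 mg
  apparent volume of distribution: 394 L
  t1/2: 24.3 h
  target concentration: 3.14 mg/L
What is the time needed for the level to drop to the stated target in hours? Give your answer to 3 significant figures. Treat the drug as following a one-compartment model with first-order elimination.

C₀ = Dose / Vd = 1690 / 394 = 4.289 mg/L
k = ln2 / t½ = 0.693147 / 24.3 = 0.02852 h⁻¹
t = ln(C₀ / C) / k = ln(4.289 / 3.14) / 0.02852
  = ln(1.366) / 0.02852 = 0.3119 / 0.02852 = 10.94 h

10.9 h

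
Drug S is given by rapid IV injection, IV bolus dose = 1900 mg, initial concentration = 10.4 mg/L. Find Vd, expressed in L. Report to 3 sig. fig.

183 L

Vd = Dose / C₀ = 1900 / 10.4 = 182.7 L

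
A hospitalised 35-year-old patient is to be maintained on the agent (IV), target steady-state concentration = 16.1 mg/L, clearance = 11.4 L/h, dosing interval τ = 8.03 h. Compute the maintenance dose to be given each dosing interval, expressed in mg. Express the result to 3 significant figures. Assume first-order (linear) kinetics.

At steady state, Dose/τ = Css × CL.
Dose = Css × CL × τ = 16.1 × 11.40 × 8.03 = 1474 mg

1470 mg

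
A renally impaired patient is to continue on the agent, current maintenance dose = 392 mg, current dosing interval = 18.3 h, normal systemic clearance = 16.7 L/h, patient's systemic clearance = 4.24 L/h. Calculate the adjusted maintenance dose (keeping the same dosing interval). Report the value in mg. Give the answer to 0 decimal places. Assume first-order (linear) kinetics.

To keep the same average steady-state level, dosing rate must scale with clearance.
CL ratio = 4.24 / 16.7 = 0.2539
New dose (same interval) = 392 × 0.2539 = 99.53 mg

100 mg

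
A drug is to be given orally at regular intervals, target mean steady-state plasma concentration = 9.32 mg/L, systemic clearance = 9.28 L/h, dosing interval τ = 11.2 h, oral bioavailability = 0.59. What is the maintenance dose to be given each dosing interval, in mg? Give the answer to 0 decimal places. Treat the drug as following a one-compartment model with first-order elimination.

At steady state, F × (Dose/τ) = Css × CL.
Dose = Css × CL × τ / F = 9.32 × 9.280 × 11.2 / 0.59 = 1642 mg

1642 mg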